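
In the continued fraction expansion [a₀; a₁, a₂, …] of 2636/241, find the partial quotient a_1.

1

Apply division with remainder until the remainder is 0:
⌊2636/241⌋ = 10, remainder 226
⌊241/226⌋ = 1, remainder 15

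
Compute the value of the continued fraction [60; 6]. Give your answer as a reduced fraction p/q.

Use the convergent recurrence hₖ = aₖ·hₖ₋₁ + hₖ₋₂ (and likewise for the denominators kₖ):
a_0 = 60: 60/1
a_1 = 6: 361/6

361/6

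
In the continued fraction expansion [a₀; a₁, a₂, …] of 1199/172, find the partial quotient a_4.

2

1199 = 6·172 + 167, so a_0 = 6
172 = 1·167 + 5, so a_1 = 1
167 = 33·5 + 2, so a_2 = 33
5 = 2·2 + 1, so a_3 = 2
2 = 2·1 + 0, so a_4 = 2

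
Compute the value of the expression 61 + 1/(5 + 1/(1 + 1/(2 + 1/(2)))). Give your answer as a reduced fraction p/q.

2447/40

Compute successive convergents:
a_0 = 61: 61/1
a_1 = 5: 306/5
a_2 = 1: 367/6
a_3 = 2: 1040/17
a_4 = 2: 2447/40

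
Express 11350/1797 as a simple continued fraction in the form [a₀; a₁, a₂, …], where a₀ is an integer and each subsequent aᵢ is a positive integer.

⌊11350/1797⌋ = 6, remainder 568
⌊1797/568⌋ = 3, remainder 93
⌊568/93⌋ = 6, remainder 10
⌊93/10⌋ = 9, remainder 3
⌊10/3⌋ = 3, remainder 1
⌊3/1⌋ = 3, remainder 0

[6; 3, 6, 9, 3, 3]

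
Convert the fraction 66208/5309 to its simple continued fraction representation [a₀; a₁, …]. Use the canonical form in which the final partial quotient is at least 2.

Repeatedly divide and take the remainder:
66208 = 12·5309 + 2500, so a_0 = 12
5309 = 2·2500 + 309, so a_1 = 2
2500 = 8·309 + 28, so a_2 = 8
309 = 11·28 + 1, so a_3 = 11
28 = 28·1 + 0, so a_4 = 28

[12; 2, 8, 11, 28]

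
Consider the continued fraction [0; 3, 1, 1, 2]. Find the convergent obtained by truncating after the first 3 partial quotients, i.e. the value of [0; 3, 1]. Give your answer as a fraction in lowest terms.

Work from the innermost term outward:
Start with 1.
3 + 1/(1/1) = 3 + 1/1 = 4/1
0 + 1/(4/1) = 0 + 1/4 = 1/4

1/4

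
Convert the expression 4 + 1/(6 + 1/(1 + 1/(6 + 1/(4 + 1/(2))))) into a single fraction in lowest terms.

Build up convergents one term at a time:
a_0 = 4: 4/1
a_1 = 6: 25/6
a_2 = 1: 29/7
a_3 = 6: 199/48
a_4 = 4: 825/199
a_5 = 2: 1849/446

1849/446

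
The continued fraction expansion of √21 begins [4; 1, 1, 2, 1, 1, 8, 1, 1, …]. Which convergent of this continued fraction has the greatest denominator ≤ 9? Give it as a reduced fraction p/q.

List convergents until the denominator exceeds the bound:
a_0 = 4: 4/1  (≤ bound)
a_1 = 1: 5/1  (≤ bound)
a_2 = 1: 9/2  (≤ bound)
a_3 = 2: 23/5  (≤ bound)
a_4 = 1: 32/7  (≤ bound)
a_5 = 1: 55/12  (> 9, stop)

32/7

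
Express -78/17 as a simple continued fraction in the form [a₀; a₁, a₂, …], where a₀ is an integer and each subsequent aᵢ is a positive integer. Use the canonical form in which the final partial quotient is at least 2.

[-5; 2, 2, 3]

Apply division with remainder until the remainder is 0:
-78 = -5·17 + 7, so a_0 = -5
17 = 2·7 + 3, so a_1 = 2
7 = 2·3 + 1, so a_2 = 2
3 = 3·1 + 0, so a_3 = 3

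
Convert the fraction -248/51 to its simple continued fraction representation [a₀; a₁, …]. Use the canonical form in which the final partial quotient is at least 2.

Repeatedly divide and take the remainder:
-248 = -5·51 + 7, so a_0 = -5
51 = 7·7 + 2, so a_1 = 7
7 = 3·2 + 1, so a_2 = 3
2 = 2·1 + 0, so a_3 = 2

[-5; 7, 3, 2]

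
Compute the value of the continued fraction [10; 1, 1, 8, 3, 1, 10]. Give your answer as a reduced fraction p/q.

Build up convergents one term at a time:
a_0 = 10: 10/1
a_1 = 1: 11/1
a_2 = 1: 21/2
a_3 = 8: 179/17
a_4 = 3: 558/53
a_5 = 1: 737/70
a_6 = 10: 7928/753

7928/753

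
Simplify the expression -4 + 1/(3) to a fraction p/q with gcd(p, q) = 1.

-11/3

a_0 = -4: -4/1
a_1 = 3: -11/3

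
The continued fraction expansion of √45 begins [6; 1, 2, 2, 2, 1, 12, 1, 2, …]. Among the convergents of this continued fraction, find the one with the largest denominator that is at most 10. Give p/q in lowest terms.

47/7

a_0 = 6: 6/1  (≤ bound)
a_1 = 1: 7/1  (≤ bound)
a_2 = 2: 20/3  (≤ bound)
a_3 = 2: 47/7  (≤ bound)
a_4 = 2: 114/17  (> 10, stop)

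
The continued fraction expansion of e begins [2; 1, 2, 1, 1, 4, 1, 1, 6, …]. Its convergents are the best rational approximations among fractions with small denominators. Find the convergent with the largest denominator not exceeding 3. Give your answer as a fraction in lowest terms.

a_0 = 2: 2/1  (≤ bound)
a_1 = 1: 3/1  (≤ bound)
a_2 = 2: 8/3  (≤ bound)
a_3 = 1: 11/4  (> 3, stop)

8/3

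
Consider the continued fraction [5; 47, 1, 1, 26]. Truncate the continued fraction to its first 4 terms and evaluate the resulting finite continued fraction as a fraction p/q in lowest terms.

a_0 = 5: 5/1
a_1 = 47: 236/47
a_2 = 1: 241/48
a_3 = 1: 477/95

477/95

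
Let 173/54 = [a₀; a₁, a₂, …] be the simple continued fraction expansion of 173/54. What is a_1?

4

Run the Euclidean algorithm, recording each quotient:
173 = 3·54 + 11, so a_0 = 3
54 = 4·11 + 10, so a_1 = 4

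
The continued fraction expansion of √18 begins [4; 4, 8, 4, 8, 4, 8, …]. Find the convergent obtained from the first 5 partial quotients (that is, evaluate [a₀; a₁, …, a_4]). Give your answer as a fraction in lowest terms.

Starting at the tail and folding back:
Start with 8.
4 + 1/(8/1) = 4 + 1/8 = 33/8
8 + 1/(33/8) = 8 + 8/33 = 272/33
4 + 1/(272/33) = 4 + 33/272 = 1121/272
4 + 1/(1121/272) = 4 + 272/1121 = 4756/1121

4756/1121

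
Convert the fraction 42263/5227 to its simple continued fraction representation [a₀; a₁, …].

[8; 11, 1, 2, 3, 1, 4, 7]

Apply division with remainder until the remainder is 0:
42263 ÷ 5227 → quotient 8, remainder 447
5227 ÷ 447 → quotient 11, remainder 310
447 ÷ 310 → quotient 1, remainder 137
310 ÷ 137 → quotient 2, remainder 36
137 ÷ 36 → quotient 3, remainder 29
36 ÷ 29 → quotient 1, remainder 7
29 ÷ 7 → quotient 4, remainder 1
7 ÷ 1 → quotient 7, remainder 0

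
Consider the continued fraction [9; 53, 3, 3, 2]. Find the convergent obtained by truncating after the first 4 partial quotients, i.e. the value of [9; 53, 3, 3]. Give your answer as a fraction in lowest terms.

Start with 3.
3 + 1/(3/1) = 3 + 1/3 = 10/3
53 + 1/(10/3) = 53 + 3/10 = 533/10
9 + 1/(533/10) = 9 + 10/533 = 4807/533

4807/533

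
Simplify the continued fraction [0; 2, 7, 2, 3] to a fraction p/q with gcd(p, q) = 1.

Start with 3.
2 + 1/(3/1) = 2 + 1/3 = 7/3
7 + 1/(7/3) = 7 + 3/7 = 52/7
2 + 1/(52/7) = 2 + 7/52 = 111/52
0 + 1/(111/52) = 0 + 52/111 = 52/111

52/111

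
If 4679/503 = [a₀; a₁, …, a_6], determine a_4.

⌊4679/503⌋ = 9, remainder 152
⌊503/152⌋ = 3, remainder 47
⌊152/47⌋ = 3, remainder 11
⌊47/11⌋ = 4, remainder 3
⌊11/3⌋ = 3, remainder 2

3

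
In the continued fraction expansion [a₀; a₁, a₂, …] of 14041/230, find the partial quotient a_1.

20

14041 ÷ 230 → quotient 61, remainder 11
230 ÷ 11 → quotient 20, remainder 10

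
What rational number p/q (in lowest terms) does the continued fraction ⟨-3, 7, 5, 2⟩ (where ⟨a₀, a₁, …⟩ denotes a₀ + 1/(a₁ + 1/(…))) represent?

a_0 = -3: -3/1
a_1 = 7: -20/7
a_2 = 5: -103/36
a_3 = 2: -226/79

-226/79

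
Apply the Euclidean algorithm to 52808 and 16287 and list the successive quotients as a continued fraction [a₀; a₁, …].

Apply division with remainder until the remainder is 0:
52808 ÷ 16287 → quotient 3, remainder 3947
16287 ÷ 3947 → quotient 4, remainder 499
3947 ÷ 499 → quotient 7, remainder 454
499 ÷ 454 → quotient 1, remainder 45
454 ÷ 45 → quotient 10, remainder 4
45 ÷ 4 → quotient 11, remainder 1
4 ÷ 1 → quotient 4, remainder 0

[3; 4, 7, 1, 10, 11, 4]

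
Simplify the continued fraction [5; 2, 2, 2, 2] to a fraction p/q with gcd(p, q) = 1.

Start with 2.
2 + 1/(2/1) = 2 + 1/2 = 5/2
2 + 1/(5/2) = 2 + 2/5 = 12/5
2 + 1/(12/5) = 2 + 5/12 = 29/12
5 + 1/(29/12) = 5 + 12/29 = 157/29

157/29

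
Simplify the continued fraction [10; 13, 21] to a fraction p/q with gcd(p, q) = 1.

2761/274

a_0 = 10: 10/1
a_1 = 13: 131/13
a_2 = 21: 2761/274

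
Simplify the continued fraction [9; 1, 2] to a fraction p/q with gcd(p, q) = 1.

29/3

Use the convergent recurrence hₖ = aₖ·hₖ₋₁ + hₖ₋₂ (and likewise for the denominators kₖ):
a_0 = 9: 9/1
a_1 = 1: 10/1
a_2 = 2: 29/3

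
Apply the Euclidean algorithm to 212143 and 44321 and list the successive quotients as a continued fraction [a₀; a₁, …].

Repeatedly divide and take the remainder:
212143 = 4·44321 + 34859, so a_0 = 4
44321 = 1·34859 + 9462, so a_1 = 1
34859 = 3·9462 + 6473, so a_2 = 3
9462 = 1·6473 + 2989, so a_3 = 1
6473 = 2·2989 + 495, so a_4 = 2
2989 = 6·495 + 19, so a_5 = 6
495 = 26·19 + 1, so a_6 = 26
19 = 19·1 + 0, so a_7 = 19

[4; 1, 3, 1, 2, 6, 26, 19]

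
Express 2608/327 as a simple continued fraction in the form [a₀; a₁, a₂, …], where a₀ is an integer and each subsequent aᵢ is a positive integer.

[7; 1, 39, 1, 7]

⌊2608/327⌋ = 7, remainder 319
⌊327/319⌋ = 1, remainder 8
⌊319/8⌋ = 39, remainder 7
⌊8/7⌋ = 1, remainder 1
⌊7/1⌋ = 7, remainder 0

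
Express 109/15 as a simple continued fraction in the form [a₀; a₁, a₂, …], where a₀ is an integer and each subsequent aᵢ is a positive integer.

Apply division with remainder until the remainder is 0:
109 ÷ 15 → quotient 7, remainder 4
15 ÷ 4 → quotient 3, remainder 3
4 ÷ 3 → quotient 1, remainder 1
3 ÷ 1 → quotient 3, remainder 0

[7; 3, 1, 3]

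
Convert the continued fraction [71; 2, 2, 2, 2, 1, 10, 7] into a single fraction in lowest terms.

222385/3114

Use the convergent recurrence hₖ = aₖ·hₖ₋₁ + hₖ₋₂ (and likewise for the denominators kₖ):
a_0 = 71: 71/1
a_1 = 2: 143/2
a_2 = 2: 357/5
a_3 = 2: 857/12
a_4 = 2: 2071/29
a_5 = 1: 2928/41
a_6 = 10: 31351/439
a_7 = 7: 222385/3114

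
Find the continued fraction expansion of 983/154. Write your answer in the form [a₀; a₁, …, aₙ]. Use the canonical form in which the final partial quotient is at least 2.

[6; 2, 1, 1, 1, 1, 3, 3]

983 ÷ 154 → quotient 6, remainder 59
154 ÷ 59 → quotient 2, remainder 36
59 ÷ 36 → quotient 1, remainder 23
36 ÷ 23 → quotient 1, remainder 13
23 ÷ 13 → quotient 1, remainder 10
13 ÷ 10 → quotient 1, remainder 3
10 ÷ 3 → quotient 3, remainder 1
3 ÷ 1 → quotient 3, remainder 0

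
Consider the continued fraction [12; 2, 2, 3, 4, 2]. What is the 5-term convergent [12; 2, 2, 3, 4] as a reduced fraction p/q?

Use the convergent recurrence hₖ = aₖ·hₖ₋₁ + hₖ₋₂ (and likewise for the denominators kₖ):
a_0 = 12: 12/1
a_1 = 2: 25/2
a_2 = 2: 62/5
a_3 = 3: 211/17
a_4 = 4: 906/73

906/73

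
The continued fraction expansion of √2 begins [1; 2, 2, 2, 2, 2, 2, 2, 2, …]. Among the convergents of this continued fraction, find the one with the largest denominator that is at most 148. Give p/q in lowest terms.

99/70

List convergents until the denominator exceeds the bound:
a_0 = 1: 1/1  (≤ bound)
a_1 = 2: 3/2  (≤ bound)
a_2 = 2: 7/5  (≤ bound)
a_3 = 2: 17/12  (≤ bound)
a_4 = 2: 41/29  (≤ bound)
a_5 = 2: 99/70  (≤ bound)
a_6 = 2: 239/169  (> 148, stop)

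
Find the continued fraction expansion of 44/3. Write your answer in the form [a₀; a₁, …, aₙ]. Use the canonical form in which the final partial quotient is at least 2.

[14; 1, 2]

Run the Euclidean algorithm, recording each quotient:
⌊44/3⌋ = 14, remainder 2
⌊3/2⌋ = 1, remainder 1
⌊2/1⌋ = 2, remainder 0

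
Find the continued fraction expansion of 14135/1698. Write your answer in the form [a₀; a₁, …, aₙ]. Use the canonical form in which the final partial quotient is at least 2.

14135 = 8·1698 + 551, so a_0 = 8
1698 = 3·551 + 45, so a_1 = 3
551 = 12·45 + 11, so a_2 = 12
45 = 4·11 + 1, so a_3 = 4
11 = 11·1 + 0, so a_4 = 11

[8; 3, 12, 4, 11]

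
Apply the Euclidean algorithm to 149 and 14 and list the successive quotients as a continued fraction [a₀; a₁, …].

[10; 1, 1, 1, 4]

Apply division with remainder until the remainder is 0:
⌊149/14⌋ = 10, remainder 9
⌊14/9⌋ = 1, remainder 5
⌊9/5⌋ = 1, remainder 4
⌊5/4⌋ = 1, remainder 1
⌊4/1⌋ = 4, remainder 0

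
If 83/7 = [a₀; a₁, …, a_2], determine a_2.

83 = 11·7 + 6, so a_0 = 11
7 = 1·6 + 1, so a_1 = 1
6 = 6·1 + 0, so a_2 = 6

6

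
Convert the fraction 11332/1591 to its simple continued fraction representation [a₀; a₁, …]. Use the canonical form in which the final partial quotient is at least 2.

[7; 8, 6, 3, 2, 4]

Run the Euclidean algorithm, recording each quotient:
⌊11332/1591⌋ = 7, remainder 195
⌊1591/195⌋ = 8, remainder 31
⌊195/31⌋ = 6, remainder 9
⌊31/9⌋ = 3, remainder 4
⌊9/4⌋ = 2, remainder 1
⌊4/1⌋ = 4, remainder 0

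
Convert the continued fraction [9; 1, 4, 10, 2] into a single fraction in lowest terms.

a_0 = 9: 9/1
a_1 = 1: 10/1
a_2 = 4: 49/5
a_3 = 10: 500/51
a_4 = 2: 1049/107

1049/107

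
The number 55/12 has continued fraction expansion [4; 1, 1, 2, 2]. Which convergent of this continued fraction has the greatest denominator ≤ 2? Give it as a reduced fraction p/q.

a_0 = 4: 4/1  (≤ bound)
a_1 = 1: 5/1  (≤ bound)
a_2 = 1: 9/2  (≤ bound)
a_3 = 2: 23/5  (> 2, stop)

9/2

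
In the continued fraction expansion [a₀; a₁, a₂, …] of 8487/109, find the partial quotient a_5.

3

8487 ÷ 109 → quotient 77, remainder 94
109 ÷ 94 → quotient 1, remainder 15
94 ÷ 15 → quotient 6, remainder 4
15 ÷ 4 → quotient 3, remainder 3
4 ÷ 3 → quotient 1, remainder 1
3 ÷ 1 → quotient 3, remainder 0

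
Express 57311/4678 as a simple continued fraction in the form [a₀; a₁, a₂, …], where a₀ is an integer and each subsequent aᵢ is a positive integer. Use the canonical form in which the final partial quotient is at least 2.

[12; 3, 1, 52, 2, 2, 4]

⌊57311/4678⌋ = 12, remainder 1175
⌊4678/1175⌋ = 3, remainder 1153
⌊1175/1153⌋ = 1, remainder 22
⌊1153/22⌋ = 52, remainder 9
⌊22/9⌋ = 2, remainder 4
⌊9/4⌋ = 2, remainder 1
⌊4/1⌋ = 4, remainder 0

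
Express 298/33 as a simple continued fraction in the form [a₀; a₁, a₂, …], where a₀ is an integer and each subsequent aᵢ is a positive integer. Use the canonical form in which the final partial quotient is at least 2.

298 = 9·33 + 1, so a_0 = 9
33 = 33·1 + 0, so a_1 = 33

[9; 33]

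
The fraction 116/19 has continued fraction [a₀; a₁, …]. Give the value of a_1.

Apply division with remainder until the remainder is 0:
⌊116/19⌋ = 6, remainder 2
⌊19/2⌋ = 9, remainder 1

9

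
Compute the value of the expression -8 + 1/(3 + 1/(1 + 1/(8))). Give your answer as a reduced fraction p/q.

-271/35

Use the convergent recurrence hₖ = aₖ·hₖ₋₁ + hₖ₋₂ (and likewise for the denominators kₖ):
a_0 = -8: -8/1
a_1 = 3: -23/3
a_2 = 1: -31/4
a_3 = 8: -271/35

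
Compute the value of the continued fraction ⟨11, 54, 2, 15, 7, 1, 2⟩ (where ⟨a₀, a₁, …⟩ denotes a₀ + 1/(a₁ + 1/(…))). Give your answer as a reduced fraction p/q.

431633/39174

Use the convergent recurrence hₖ = aₖ·hₖ₋₁ + hₖ₋₂ (and likewise for the denominators kₖ):
a_0 = 11: 11/1
a_1 = 54: 595/54
a_2 = 2: 1201/109
a_3 = 15: 18610/1689
a_4 = 7: 131471/11932
a_5 = 1: 150081/13621
a_6 = 2: 431633/39174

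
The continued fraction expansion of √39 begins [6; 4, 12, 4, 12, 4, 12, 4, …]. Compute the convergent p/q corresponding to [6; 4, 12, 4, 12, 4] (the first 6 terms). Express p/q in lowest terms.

Compute successive convergents:
a_0 = 6: 6/1
a_1 = 4: 25/4
a_2 = 12: 306/49
a_3 = 4: 1249/200
a_4 = 12: 15294/2449
a_5 = 4: 62425/9996

62425/9996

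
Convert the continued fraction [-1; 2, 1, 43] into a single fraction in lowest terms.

-87/131

a_0 = -1: -1/1
a_1 = 2: -1/2
a_2 = 1: -2/3
a_3 = 43: -87/131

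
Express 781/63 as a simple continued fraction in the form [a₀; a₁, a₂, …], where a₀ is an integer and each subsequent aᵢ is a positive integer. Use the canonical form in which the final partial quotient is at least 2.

[12; 2, 1, 1, 12]

781 ÷ 63 → quotient 12, remainder 25
63 ÷ 25 → quotient 2, remainder 13
25 ÷ 13 → quotient 1, remainder 12
13 ÷ 12 → quotient 1, remainder 1
12 ÷ 1 → quotient 12, remainder 0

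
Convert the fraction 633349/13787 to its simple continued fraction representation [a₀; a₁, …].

[45; 1, 15, 6, 7, 3, 6]

Repeatedly divide and take the remainder:
⌊633349/13787⌋ = 45, remainder 12934
⌊13787/12934⌋ = 1, remainder 853
⌊12934/853⌋ = 15, remainder 139
⌊853/139⌋ = 6, remainder 19
⌊139/19⌋ = 7, remainder 6
⌊19/6⌋ = 3, remainder 1
⌊6/1⌋ = 6, remainder 0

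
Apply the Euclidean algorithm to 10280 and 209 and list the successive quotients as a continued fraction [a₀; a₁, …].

[49; 5, 2, 1, 3, 1, 2]

10280 ÷ 209 → quotient 49, remainder 39
209 ÷ 39 → quotient 5, remainder 14
39 ÷ 14 → quotient 2, remainder 11
14 ÷ 11 → quotient 1, remainder 3
11 ÷ 3 → quotient 3, remainder 2
3 ÷ 2 → quotient 1, remainder 1
2 ÷ 1 → quotient 2, remainder 0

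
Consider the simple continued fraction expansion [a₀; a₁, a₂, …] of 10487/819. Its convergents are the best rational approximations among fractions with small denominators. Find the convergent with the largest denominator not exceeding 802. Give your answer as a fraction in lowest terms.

3867/302

List convergents until the denominator exceeds the bound:
a_0 = 12: 12/1  (≤ bound)
a_1 = 1: 13/1  (≤ bound)
a_2 = 4: 64/5  (≤ bound)
a_3 = 8: 525/41  (≤ bound)
a_4 = 2: 1114/87  (≤ bound)
a_5 = 2: 2753/215  (≤ bound)
a_6 = 1: 3867/302  (≤ bound)
a_7 = 2: 10487/819  (> 802, stop)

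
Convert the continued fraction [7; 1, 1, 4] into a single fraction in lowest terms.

68/9

Start with 4.
1 + 1/(4/1) = 1 + 1/4 = 5/4
1 + 1/(5/4) = 1 + 4/5 = 9/5
7 + 1/(9/5) = 7 + 5/9 = 68/9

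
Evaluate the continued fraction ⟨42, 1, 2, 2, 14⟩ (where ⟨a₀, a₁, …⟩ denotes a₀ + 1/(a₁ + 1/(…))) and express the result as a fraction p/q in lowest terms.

4314/101

a_0 = 42: 42/1
a_1 = 1: 43/1
a_2 = 2: 128/3
a_3 = 2: 299/7
a_4 = 14: 4314/101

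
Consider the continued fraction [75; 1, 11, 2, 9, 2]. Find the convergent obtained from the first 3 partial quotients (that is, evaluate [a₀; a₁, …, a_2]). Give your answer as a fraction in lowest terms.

Start with 11.
1 + 1/(11/1) = 1 + 1/11 = 12/11
75 + 1/(12/11) = 75 + 11/12 = 911/12

911/12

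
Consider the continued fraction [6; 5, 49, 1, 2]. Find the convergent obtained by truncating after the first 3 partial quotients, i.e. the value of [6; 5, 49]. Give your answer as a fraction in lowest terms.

a_0 = 6: 6/1
a_1 = 5: 31/5
a_2 = 49: 1525/246

1525/246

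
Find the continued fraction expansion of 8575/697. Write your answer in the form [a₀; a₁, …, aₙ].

[12; 3, 3, 3, 2, 1, 2, 2]

Run the Euclidean algorithm, recording each quotient:
8575 ÷ 697 → quotient 12, remainder 211
697 ÷ 211 → quotient 3, remainder 64
211 ÷ 64 → quotient 3, remainder 19
64 ÷ 19 → quotient 3, remainder 7
19 ÷ 7 → quotient 2, remainder 5
7 ÷ 5 → quotient 1, remainder 2
5 ÷ 2 → quotient 2, remainder 1
2 ÷ 1 → quotient 2, remainder 0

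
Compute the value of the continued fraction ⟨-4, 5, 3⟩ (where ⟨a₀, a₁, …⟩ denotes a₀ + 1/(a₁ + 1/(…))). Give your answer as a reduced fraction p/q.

Start with 3.
5 + 1/(3/1) = 5 + 1/3 = 16/3
-4 + 1/(16/3) = -4 + 3/16 = -61/16

-61/16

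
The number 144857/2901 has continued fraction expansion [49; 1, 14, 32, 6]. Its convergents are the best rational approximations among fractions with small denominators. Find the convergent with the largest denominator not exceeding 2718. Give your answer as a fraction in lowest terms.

a_0 = 49: 49/1  (≤ bound)
a_1 = 1: 50/1  (≤ bound)
a_2 = 14: 749/15  (≤ bound)
a_3 = 32: 24018/481  (≤ bound)
a_4 = 6: 144857/2901  (> 2718, stop)

24018/481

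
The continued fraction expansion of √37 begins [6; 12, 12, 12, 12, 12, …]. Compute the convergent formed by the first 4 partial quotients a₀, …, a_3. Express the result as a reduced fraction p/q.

10657/1752

Start with 12.
12 + 1/(12/1) = 12 + 1/12 = 145/12
12 + 1/(145/12) = 12 + 12/145 = 1752/145
6 + 1/(1752/145) = 6 + 145/1752 = 10657/1752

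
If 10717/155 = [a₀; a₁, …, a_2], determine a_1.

7

10717 = 69·155 + 22, so a_0 = 69
155 = 7·22 + 1, so a_1 = 7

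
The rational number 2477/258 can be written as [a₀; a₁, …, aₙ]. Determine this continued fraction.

[9; 1, 1, 1, 1, 51]

⌊2477/258⌋ = 9, remainder 155
⌊258/155⌋ = 1, remainder 103
⌊155/103⌋ = 1, remainder 52
⌊103/52⌋ = 1, remainder 51
⌊52/51⌋ = 1, remainder 1
⌊51/1⌋ = 51, remainder 0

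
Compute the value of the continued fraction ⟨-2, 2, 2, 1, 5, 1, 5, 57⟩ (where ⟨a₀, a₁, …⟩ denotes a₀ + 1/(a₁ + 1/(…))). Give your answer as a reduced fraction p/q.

-24755/15722

Starting at the tail and folding back:
Start with 57.
5 + 1/(57/1) = 5 + 1/57 = 286/57
1 + 1/(286/57) = 1 + 57/286 = 343/286
5 + 1/(343/286) = 5 + 286/343 = 2001/343
1 + 1/(2001/343) = 1 + 343/2001 = 2344/2001
2 + 1/(2344/2001) = 2 + 2001/2344 = 6689/2344
2 + 1/(6689/2344) = 2 + 2344/6689 = 15722/6689
-2 + 1/(15722/6689) = -2 + 6689/15722 = -24755/15722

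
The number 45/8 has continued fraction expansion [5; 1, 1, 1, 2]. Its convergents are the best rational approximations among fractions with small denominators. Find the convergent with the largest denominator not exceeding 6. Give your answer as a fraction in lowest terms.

List convergents until the denominator exceeds the bound:
a_0 = 5: 5/1  (≤ bound)
a_1 = 1: 6/1  (≤ bound)
a_2 = 1: 11/2  (≤ bound)
a_3 = 1: 17/3  (≤ bound)
a_4 = 2: 45/8  (> 6, stop)

17/3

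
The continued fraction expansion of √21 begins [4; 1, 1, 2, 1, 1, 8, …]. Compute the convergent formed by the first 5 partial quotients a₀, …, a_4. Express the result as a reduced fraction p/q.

a_0 = 4: 4/1
a_1 = 1: 5/1
a_2 = 1: 9/2
a_3 = 2: 23/5
a_4 = 1: 32/7

32/7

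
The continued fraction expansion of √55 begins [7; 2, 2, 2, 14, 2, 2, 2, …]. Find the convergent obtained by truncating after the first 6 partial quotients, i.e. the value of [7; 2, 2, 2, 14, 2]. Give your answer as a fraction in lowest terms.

a_0 = 7: 7/1
a_1 = 2: 15/2
a_2 = 2: 37/5
a_3 = 2: 89/12
a_4 = 14: 1283/173
a_5 = 2: 2655/358

2655/358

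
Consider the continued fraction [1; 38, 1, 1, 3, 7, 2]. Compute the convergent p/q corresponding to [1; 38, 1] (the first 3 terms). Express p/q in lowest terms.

a_0 = 1: 1/1
a_1 = 38: 39/38
a_2 = 1: 40/39

40/39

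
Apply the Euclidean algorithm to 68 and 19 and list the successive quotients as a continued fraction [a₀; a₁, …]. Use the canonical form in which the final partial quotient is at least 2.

[3; 1, 1, 2, 1, 2]

68 ÷ 19 → quotient 3, remainder 11
19 ÷ 11 → quotient 1, remainder 8
11 ÷ 8 → quotient 1, remainder 3
8 ÷ 3 → quotient 2, remainder 2
3 ÷ 2 → quotient 1, remainder 1
2 ÷ 1 → quotient 2, remainder 0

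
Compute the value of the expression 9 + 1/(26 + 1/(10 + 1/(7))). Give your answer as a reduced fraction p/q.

16748/1853

a_0 = 9: 9/1
a_1 = 26: 235/26
a_2 = 10: 2359/261
a_3 = 7: 16748/1853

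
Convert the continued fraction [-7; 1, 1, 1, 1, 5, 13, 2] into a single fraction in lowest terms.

-4897/766

Start with 2.
13 + 1/(2/1) = 13 + 1/2 = 27/2
5 + 1/(27/2) = 5 + 2/27 = 137/27
1 + 1/(137/27) = 1 + 27/137 = 164/137
1 + 1/(164/137) = 1 + 137/164 = 301/164
1 + 1/(301/164) = 1 + 164/301 = 465/301
1 + 1/(465/301) = 1 + 301/465 = 766/465
-7 + 1/(766/465) = -7 + 465/766 = -4897/766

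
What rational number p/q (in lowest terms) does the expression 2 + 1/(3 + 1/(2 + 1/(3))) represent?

Build up convergents one term at a time:
a_0 = 2: 2/1
a_1 = 3: 7/3
a_2 = 2: 16/7
a_3 = 3: 55/24

55/24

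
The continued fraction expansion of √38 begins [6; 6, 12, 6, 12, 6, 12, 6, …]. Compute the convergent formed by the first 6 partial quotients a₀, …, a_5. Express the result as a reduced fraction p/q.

202501/32850

Build up convergents one term at a time:
a_0 = 6: 6/1
a_1 = 6: 37/6
a_2 = 12: 450/73
a_3 = 6: 2737/444
a_4 = 12: 33294/5401
a_5 = 6: 202501/32850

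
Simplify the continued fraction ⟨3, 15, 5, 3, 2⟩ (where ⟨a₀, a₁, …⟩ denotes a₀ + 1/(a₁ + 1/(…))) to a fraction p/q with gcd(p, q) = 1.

Start with 2.
3 + 1/(2/1) = 3 + 1/2 = 7/2
5 + 1/(7/2) = 5 + 2/7 = 37/7
15 + 1/(37/7) = 15 + 7/37 = 562/37
3 + 1/(562/37) = 3 + 37/562 = 1723/562

1723/562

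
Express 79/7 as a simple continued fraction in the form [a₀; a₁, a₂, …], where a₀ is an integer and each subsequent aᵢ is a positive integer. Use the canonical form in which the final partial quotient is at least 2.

Apply division with remainder until the remainder is 0:
79 = 11·7 + 2, so a_0 = 11
7 = 3·2 + 1, so a_1 = 3
2 = 2·1 + 0, so a_2 = 2

[11; 3, 2]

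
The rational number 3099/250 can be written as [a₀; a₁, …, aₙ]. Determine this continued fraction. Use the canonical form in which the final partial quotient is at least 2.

[12; 2, 1, 1, 9, 2, 2]

Run the Euclidean algorithm, recording each quotient:
3099 = 12·250 + 99, so a_0 = 12
250 = 2·99 + 52, so a_1 = 2
99 = 1·52 + 47, so a_2 = 1
52 = 1·47 + 5, so a_3 = 1
47 = 9·5 + 2, so a_4 = 9
5 = 2·2 + 1, so a_5 = 2
2 = 2·1 + 0, so a_6 = 2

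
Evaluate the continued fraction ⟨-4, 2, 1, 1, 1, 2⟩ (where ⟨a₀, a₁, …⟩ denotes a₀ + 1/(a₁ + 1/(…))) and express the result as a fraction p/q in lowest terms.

Build up convergents one term at a time:
a_0 = -4: -4/1
a_1 = 2: -7/2
a_2 = 1: -11/3
a_3 = 1: -18/5
a_4 = 1: -29/8
a_5 = 2: -76/21

-76/21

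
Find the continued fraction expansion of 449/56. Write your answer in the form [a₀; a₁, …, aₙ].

449 ÷ 56 → quotient 8, remainder 1
56 ÷ 1 → quotient 56, remainder 0

[8; 56]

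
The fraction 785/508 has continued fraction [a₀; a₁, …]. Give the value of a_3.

785 ÷ 508 → quotient 1, remainder 277
508 ÷ 277 → quotient 1, remainder 231
277 ÷ 231 → quotient 1, remainder 46
231 ÷ 46 → quotient 5, remainder 1

5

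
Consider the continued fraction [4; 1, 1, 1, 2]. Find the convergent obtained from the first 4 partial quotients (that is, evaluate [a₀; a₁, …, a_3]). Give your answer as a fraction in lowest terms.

14/3

Work from the innermost term outward:
Start with 1.
1 + 1/(1/1) = 1 + 1/1 = 2/1
1 + 1/(2/1) = 1 + 1/2 = 3/2
4 + 1/(3/2) = 4 + 2/3 = 14/3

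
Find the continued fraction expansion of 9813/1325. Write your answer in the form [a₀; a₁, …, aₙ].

[7; 2, 2, 6, 4, 2, 4]

9813 = 7·1325 + 538, so a_0 = 7
1325 = 2·538 + 249, so a_1 = 2
538 = 2·249 + 40, so a_2 = 2
249 = 6·40 + 9, so a_3 = 6
40 = 4·9 + 4, so a_4 = 4
9 = 2·4 + 1, so a_5 = 2
4 = 4·1 + 0, so a_6 = 4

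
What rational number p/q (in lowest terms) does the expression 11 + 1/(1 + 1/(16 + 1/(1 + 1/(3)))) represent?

Collapse the nested fraction from the inside out:
Start with 3.
1 + 1/(3/1) = 1 + 1/3 = 4/3
16 + 1/(4/3) = 16 + 3/4 = 67/4
1 + 1/(67/4) = 1 + 4/67 = 71/67
11 + 1/(71/67) = 11 + 67/71 = 848/71

848/71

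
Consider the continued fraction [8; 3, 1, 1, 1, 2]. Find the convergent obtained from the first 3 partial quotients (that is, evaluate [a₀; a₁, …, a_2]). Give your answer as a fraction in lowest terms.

a_0 = 8: 8/1
a_1 = 3: 25/3
a_2 = 1: 33/4

33/4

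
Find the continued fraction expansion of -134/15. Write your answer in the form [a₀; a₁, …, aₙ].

⌊-134/15⌋ = -9, remainder 1
⌊15/1⌋ = 15, remainder 0

[-9; 15]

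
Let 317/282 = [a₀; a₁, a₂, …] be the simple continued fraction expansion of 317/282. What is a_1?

8

⌊317/282⌋ = 1, remainder 35
⌊282/35⌋ = 8, remainder 2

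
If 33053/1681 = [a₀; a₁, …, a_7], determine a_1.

1

Repeatedly divide and take the remainder:
⌊33053/1681⌋ = 19, remainder 1114
⌊1681/1114⌋ = 1, remainder 567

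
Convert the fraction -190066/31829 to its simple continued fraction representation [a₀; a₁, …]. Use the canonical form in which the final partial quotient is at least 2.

Apply division with remainder until the remainder is 0:
-190066 ÷ 31829 → quotient -6, remainder 908
31829 ÷ 908 → quotient 35, remainder 49
908 ÷ 49 → quotient 18, remainder 26
49 ÷ 26 → quotient 1, remainder 23
26 ÷ 23 → quotient 1, remainder 3
23 ÷ 3 → quotient 7, remainder 2
3 ÷ 2 → quotient 1, remainder 1
2 ÷ 1 → quotient 2, remainder 0

[-6; 35, 18, 1, 1, 7, 1, 2]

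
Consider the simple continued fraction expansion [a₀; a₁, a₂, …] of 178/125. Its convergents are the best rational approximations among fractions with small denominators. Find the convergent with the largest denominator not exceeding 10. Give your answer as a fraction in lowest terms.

10/7

a_0 = 1: 1/1  (≤ bound)
a_1 = 2: 3/2  (≤ bound)
a_2 = 2: 7/5  (≤ bound)
a_3 = 1: 10/7  (≤ bound)
a_4 = 3: 37/26  (> 10, stop)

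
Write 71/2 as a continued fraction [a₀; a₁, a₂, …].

Repeatedly divide and take the remainder:
71 = 35·2 + 1, so a_0 = 35
2 = 2·1 + 0, so a_1 = 2

[35; 2]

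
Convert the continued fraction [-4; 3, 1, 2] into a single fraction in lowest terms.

Start with 2.
1 + 1/(2/1) = 1 + 1/2 = 3/2
3 + 1/(3/2) = 3 + 2/3 = 11/3
-4 + 1/(11/3) = -4 + 3/11 = -41/11

-41/11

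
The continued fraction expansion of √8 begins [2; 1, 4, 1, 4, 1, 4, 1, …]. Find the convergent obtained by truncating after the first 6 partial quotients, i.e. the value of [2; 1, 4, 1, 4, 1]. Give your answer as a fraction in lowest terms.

99/35

a_0 = 2: 2/1
a_1 = 1: 3/1
a_2 = 4: 14/5
a_3 = 1: 17/6
a_4 = 4: 82/29
a_5 = 1: 99/35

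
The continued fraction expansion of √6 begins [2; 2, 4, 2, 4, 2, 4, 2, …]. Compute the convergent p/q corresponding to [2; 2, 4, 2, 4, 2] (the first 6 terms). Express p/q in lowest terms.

Compute successive convergents:
a_0 = 2: 2/1
a_1 = 2: 5/2
a_2 = 4: 22/9
a_3 = 2: 49/20
a_4 = 4: 218/89
a_5 = 2: 485/198

485/198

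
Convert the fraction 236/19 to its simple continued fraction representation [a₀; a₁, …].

236 = 12·19 + 8, so a_0 = 12
19 = 2·8 + 3, so a_1 = 2
8 = 2·3 + 2, so a_2 = 2
3 = 1·2 + 1, so a_3 = 1
2 = 2·1 + 0, so a_4 = 2

[12; 2, 2, 1, 2]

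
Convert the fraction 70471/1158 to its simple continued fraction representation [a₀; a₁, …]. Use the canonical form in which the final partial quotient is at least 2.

[60; 1, 5, 1, 14, 5, 2]

Run the Euclidean algorithm, recording each quotient:
⌊70471/1158⌋ = 60, remainder 991
⌊1158/991⌋ = 1, remainder 167
⌊991/167⌋ = 5, remainder 156
⌊167/156⌋ = 1, remainder 11
⌊156/11⌋ = 14, remainder 2
⌊11/2⌋ = 5, remainder 1
⌊2/1⌋ = 2, remainder 0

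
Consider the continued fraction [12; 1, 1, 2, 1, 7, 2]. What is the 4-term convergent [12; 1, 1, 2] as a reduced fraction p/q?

63/5

Start with 2.
1 + 1/(2/1) = 1 + 1/2 = 3/2
1 + 1/(3/2) = 1 + 2/3 = 5/3
12 + 1/(5/3) = 12 + 3/5 = 63/5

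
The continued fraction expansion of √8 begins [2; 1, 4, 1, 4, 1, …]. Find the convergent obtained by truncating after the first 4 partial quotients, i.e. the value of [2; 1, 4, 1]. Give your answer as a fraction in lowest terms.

17/6

Starting at the tail and folding back:
Start with 1.
4 + 1/(1/1) = 4 + 1/1 = 5/1
1 + 1/(5/1) = 1 + 1/5 = 6/5
2 + 1/(6/5) = 2 + 5/6 = 17/6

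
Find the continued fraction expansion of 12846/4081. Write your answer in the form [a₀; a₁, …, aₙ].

[3; 6, 1, 3, 3, 3, 1, 10]

⌊12846/4081⌋ = 3, remainder 603
⌊4081/603⌋ = 6, remainder 463
⌊603/463⌋ = 1, remainder 140
⌊463/140⌋ = 3, remainder 43
⌊140/43⌋ = 3, remainder 11
⌊43/11⌋ = 3, remainder 10
⌊11/10⌋ = 1, remainder 1
⌊10/1⌋ = 10, remainder 0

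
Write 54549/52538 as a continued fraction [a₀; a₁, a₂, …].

[1; 26, 7, 1, 49, 2, 2]

Run the Euclidean algorithm, recording each quotient:
54549 = 1·52538 + 2011, so a_0 = 1
52538 = 26·2011 + 252, so a_1 = 26
2011 = 7·252 + 247, so a_2 = 7
252 = 1·247 + 5, so a_3 = 1
247 = 49·5 + 2, so a_4 = 49
5 = 2·2 + 1, so a_5 = 2
2 = 2·1 + 0, so a_6 = 2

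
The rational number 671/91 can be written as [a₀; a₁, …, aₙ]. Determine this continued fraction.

671 ÷ 91 → quotient 7, remainder 34
91 ÷ 34 → quotient 2, remainder 23
34 ÷ 23 → quotient 1, remainder 11
23 ÷ 11 → quotient 2, remainder 1
11 ÷ 1 → quotient 11, remainder 0

[7; 2, 1, 2, 11]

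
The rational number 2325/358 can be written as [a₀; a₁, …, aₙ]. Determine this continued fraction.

[6; 2, 44, 4]

Run the Euclidean algorithm, recording each quotient:
⌊2325/358⌋ = 6, remainder 177
⌊358/177⌋ = 2, remainder 4
⌊177/4⌋ = 44, remainder 1
⌊4/1⌋ = 4, remainder 0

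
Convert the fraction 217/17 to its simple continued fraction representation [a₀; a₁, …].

[12; 1, 3, 4]

⌊217/17⌋ = 12, remainder 13
⌊17/13⌋ = 1, remainder 4
⌊13/4⌋ = 3, remainder 1
⌊4/1⌋ = 4, remainder 0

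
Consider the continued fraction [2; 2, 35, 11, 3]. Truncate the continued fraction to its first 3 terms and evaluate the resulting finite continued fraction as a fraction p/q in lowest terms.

Collapse the nested fraction from the inside out:
Start with 35.
2 + 1/(35/1) = 2 + 1/35 = 71/35
2 + 1/(71/35) = 2 + 35/71 = 177/71

177/71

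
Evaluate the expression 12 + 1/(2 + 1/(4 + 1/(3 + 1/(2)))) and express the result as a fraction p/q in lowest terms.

834/67

Start with 2.
3 + 1/(2/1) = 3 + 1/2 = 7/2
4 + 1/(7/2) = 4 + 2/7 = 30/7
2 + 1/(30/7) = 2 + 7/30 = 67/30
12 + 1/(67/30) = 12 + 30/67 = 834/67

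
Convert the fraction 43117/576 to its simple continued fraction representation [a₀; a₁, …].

43117 ÷ 576 → quotient 74, remainder 493
576 ÷ 493 → quotient 1, remainder 83
493 ÷ 83 → quotient 5, remainder 78
83 ÷ 78 → quotient 1, remainder 5
78 ÷ 5 → quotient 15, remainder 3
5 ÷ 3 → quotient 1, remainder 2
3 ÷ 2 → quotient 1, remainder 1
2 ÷ 1 → quotient 2, remainder 0

[74; 1, 5, 1, 15, 1, 1, 2]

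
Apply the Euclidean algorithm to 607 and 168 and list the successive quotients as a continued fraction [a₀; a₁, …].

607 ÷ 168 → quotient 3, remainder 103
168 ÷ 103 → quotient 1, remainder 65
103 ÷ 65 → quotient 1, remainder 38
65 ÷ 38 → quotient 1, remainder 27
38 ÷ 27 → quotient 1, remainder 11
27 ÷ 11 → quotient 2, remainder 5
11 ÷ 5 → quotient 2, remainder 1
5 ÷ 1 → quotient 5, remainder 0

[3; 1, 1, 1, 1, 2, 2, 5]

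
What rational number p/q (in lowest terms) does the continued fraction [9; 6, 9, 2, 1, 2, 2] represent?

9961/1087

Start with 2.
2 + 1/(2/1) = 2 + 1/2 = 5/2
1 + 1/(5/2) = 1 + 2/5 = 7/5
2 + 1/(7/5) = 2 + 5/7 = 19/7
9 + 1/(19/7) = 9 + 7/19 = 178/19
6 + 1/(178/19) = 6 + 19/178 = 1087/178
9 + 1/(1087/178) = 9 + 178/1087 = 9961/1087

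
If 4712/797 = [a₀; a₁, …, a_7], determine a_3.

4712 ÷ 797 → quotient 5, remainder 727
797 ÷ 727 → quotient 1, remainder 70
727 ÷ 70 → quotient 10, remainder 27
70 ÷ 27 → quotient 2, remainder 16

2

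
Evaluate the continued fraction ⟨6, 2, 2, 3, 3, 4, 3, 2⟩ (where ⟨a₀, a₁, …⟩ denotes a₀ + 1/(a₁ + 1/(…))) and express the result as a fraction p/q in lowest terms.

Compute successive convergents:
a_0 = 6: 6/1
a_1 = 2: 13/2
a_2 = 2: 32/5
a_3 = 3: 109/17
a_4 = 3: 359/56
a_5 = 4: 1545/241
a_6 = 3: 4994/779
a_7 = 2: 11533/1799

11533/1799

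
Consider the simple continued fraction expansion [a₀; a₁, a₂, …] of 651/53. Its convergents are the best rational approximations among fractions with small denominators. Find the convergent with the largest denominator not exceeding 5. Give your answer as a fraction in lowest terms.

49/4

List convergents until the denominator exceeds the bound:
a_0 = 12: 12/1  (≤ bound)
a_1 = 3: 37/3  (≤ bound)
a_2 = 1: 49/4  (≤ bound)
a_3 = 1: 86/7  (> 5, stop)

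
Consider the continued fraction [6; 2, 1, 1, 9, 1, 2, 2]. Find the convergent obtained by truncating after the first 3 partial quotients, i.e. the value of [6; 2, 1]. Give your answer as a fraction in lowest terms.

Collapse the nested fraction from the inside out:
Start with 1.
2 + 1/(1/1) = 2 + 1/1 = 3/1
6 + 1/(3/1) = 6 + 1/3 = 19/3

19/3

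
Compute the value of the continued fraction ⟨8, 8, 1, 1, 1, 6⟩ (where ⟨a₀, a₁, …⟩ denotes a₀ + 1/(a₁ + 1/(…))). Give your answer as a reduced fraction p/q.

Build up convergents one term at a time:
a_0 = 8: 8/1
a_1 = 8: 65/8
a_2 = 1: 73/9
a_3 = 1: 138/17
a_4 = 1: 211/26
a_5 = 6: 1404/173

1404/173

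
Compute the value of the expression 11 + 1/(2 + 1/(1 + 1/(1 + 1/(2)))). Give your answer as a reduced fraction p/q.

148/13

Use the convergent recurrence hₖ = aₖ·hₖ₋₁ + hₖ₋₂ (and likewise for the denominators kₖ):
a_0 = 11: 11/1
a_1 = 2: 23/2
a_2 = 1: 34/3
a_3 = 1: 57/5
a_4 = 2: 148/13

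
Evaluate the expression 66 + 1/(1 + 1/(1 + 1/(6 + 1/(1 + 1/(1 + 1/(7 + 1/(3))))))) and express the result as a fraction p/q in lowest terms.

Start with 3.
7 + 1/(3/1) = 7 + 1/3 = 22/3
1 + 1/(22/3) = 1 + 3/22 = 25/22
1 + 1/(25/22) = 1 + 22/25 = 47/25
6 + 1/(47/25) = 6 + 25/47 = 307/47
1 + 1/(307/47) = 1 + 47/307 = 354/307
1 + 1/(354/307) = 1 + 307/354 = 661/354
66 + 1/(661/354) = 66 + 354/661 = 43980/661

43980/661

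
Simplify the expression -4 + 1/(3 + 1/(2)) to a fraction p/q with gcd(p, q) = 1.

-26/7

a_0 = -4: -4/1
a_1 = 3: -11/3
a_2 = 2: -26/7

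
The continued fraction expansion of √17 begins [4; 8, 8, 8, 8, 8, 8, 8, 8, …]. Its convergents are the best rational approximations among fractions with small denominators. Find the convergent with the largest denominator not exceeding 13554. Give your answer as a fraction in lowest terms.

List convergents until the denominator exceeds the bound:
a_0 = 4: 4/1  (≤ bound)
a_1 = 8: 33/8  (≤ bound)
a_2 = 8: 268/65  (≤ bound)
a_3 = 8: 2177/528  (≤ bound)
a_4 = 8: 17684/4289  (≤ bound)
a_5 = 8: 143649/34840  (> 13554, stop)

17684/4289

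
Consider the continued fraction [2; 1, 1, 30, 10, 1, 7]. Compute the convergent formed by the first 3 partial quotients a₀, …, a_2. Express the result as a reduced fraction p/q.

Compute successive convergents:
a_0 = 2: 2/1
a_1 = 1: 3/1
a_2 = 1: 5/2

5/2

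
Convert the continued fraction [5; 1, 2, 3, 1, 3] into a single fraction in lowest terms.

279/49

Start with 3.
1 + 1/(3/1) = 1 + 1/3 = 4/3
3 + 1/(4/3) = 3 + 3/4 = 15/4
2 + 1/(15/4) = 2 + 4/15 = 34/15
1 + 1/(34/15) = 1 + 15/34 = 49/34
5 + 1/(49/34) = 5 + 34/49 = 279/49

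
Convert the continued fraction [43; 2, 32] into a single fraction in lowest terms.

2827/65

a_0 = 43: 43/1
a_1 = 2: 87/2
a_2 = 32: 2827/65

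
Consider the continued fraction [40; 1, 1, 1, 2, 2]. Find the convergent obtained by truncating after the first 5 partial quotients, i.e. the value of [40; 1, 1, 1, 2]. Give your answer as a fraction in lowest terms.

Start with 2.
1 + 1/(2/1) = 1 + 1/2 = 3/2
1 + 1/(3/2) = 1 + 2/3 = 5/3
1 + 1/(5/3) = 1 + 3/5 = 8/5
40 + 1/(8/5) = 40 + 5/8 = 325/8

325/8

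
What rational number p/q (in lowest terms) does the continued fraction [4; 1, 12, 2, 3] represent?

463/94

Compute successive convergents:
a_0 = 4: 4/1
a_1 = 1: 5/1
a_2 = 12: 64/13
a_3 = 2: 133/27
a_4 = 3: 463/94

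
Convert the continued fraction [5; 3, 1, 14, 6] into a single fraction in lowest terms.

1881/358

Start with 6.
14 + 1/(6/1) = 14 + 1/6 = 85/6
1 + 1/(85/6) = 1 + 6/85 = 91/85
3 + 1/(91/85) = 3 + 85/91 = 358/91
5 + 1/(358/91) = 5 + 91/358 = 1881/358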